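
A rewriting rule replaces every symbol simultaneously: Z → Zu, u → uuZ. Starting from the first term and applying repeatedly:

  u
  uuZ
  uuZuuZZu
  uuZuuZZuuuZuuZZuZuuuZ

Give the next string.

uuZuuZZuuuZuuZZuZuuuZuuZuuZZuuuZuuZZuZuuuZZuuuZuuZuuZZu

φ(uuZuuZZuuuZuuZZuZuuuZ) expands symbol-by-symbol to uuZ uuZ Zu uuZ uuZ Zu Zu uuZ uuZ uuZ Zu uuZ uuZ Zu Zu uuZ Zu uuZ uuZ uuZ Zu; joining the 21 pieces gives the next term.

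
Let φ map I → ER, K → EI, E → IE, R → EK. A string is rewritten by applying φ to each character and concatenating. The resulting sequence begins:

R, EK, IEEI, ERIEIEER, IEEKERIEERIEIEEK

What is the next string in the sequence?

φ(IEEKERIEERIEIEEK) expands symbol-by-symbol to ER IE IE EI IE EK ER IE IE EK ER IE ER IE IE EI; joining the 16 pieces gives the next term.

ERIEIEEIIEEKERIEIEEKERIEERIEIEEI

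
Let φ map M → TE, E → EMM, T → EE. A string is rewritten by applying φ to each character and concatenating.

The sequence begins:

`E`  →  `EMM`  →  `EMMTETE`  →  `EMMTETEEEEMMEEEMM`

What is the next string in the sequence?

EMMTETEEEEMMEEEMMEMMEMMEMMTETEEMMEMMEMMTETE

φ(EMMTETEEEEMMEEEMM) expands symbol-by-symbol to EMM TE TE EE EMM EE EMM EMM EMM EMM TE TE EMM EMM EMM TE TE; joining the 17 pieces gives the next term.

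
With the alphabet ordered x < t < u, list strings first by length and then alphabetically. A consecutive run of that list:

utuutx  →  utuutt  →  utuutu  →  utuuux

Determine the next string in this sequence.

Treat utuuux as a base-3 numeral over the given alphabet and add one, carrying through any trailing u's.

utuuut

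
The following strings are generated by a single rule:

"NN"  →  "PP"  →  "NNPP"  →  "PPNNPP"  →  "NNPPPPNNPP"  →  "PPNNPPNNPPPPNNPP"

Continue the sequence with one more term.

From term 3 onward, concatenate the second-to-last term with the last: NN·PP = NNPP, PP·NNPP = PPNNPP, …
Continuing: NNPPPPNNPP · PPNNPPNNPPPPNNPP gives term 7.

NNPPPPNNPPPPNNPPNNPPPPNNPP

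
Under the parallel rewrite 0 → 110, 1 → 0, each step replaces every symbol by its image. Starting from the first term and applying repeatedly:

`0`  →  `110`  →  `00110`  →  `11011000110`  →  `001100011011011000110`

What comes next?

1101100011011011000110001100011011011000110

φ(001100011011011000110) expands symbol-by-symbol to 110 110 0 0 110 110 110 0 0 110 0 0 110 0 0 110 110 110 0 0 110; joining the 21 pieces gives the next term.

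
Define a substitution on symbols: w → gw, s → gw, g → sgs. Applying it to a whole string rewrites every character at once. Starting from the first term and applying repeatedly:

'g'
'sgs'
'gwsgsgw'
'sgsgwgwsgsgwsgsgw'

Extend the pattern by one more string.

gwsgsgwsgsgwsgsgwgwsgsgwsgsgwgwsgsgwsgsgw

Applying the rule to each of the 17 symbols of sgsgwgwsgsgwsgsgw gives the pieces gw sgs gw sgs gw sgs gw gw sgs gw sgs gw gw sgs gw sgs gw, which concatenate to the answer.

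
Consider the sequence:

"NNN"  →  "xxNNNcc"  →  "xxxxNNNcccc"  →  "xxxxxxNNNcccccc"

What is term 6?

xxxxxxxxxxNNNcccccccccc

Each term wraps the previous one in xx on the left and cc on the right.
From xxxxxxNNNcccccc, 2 further steps: xxxxxxNNNcccccc → xxxxxxxxNNNcccccccc → (answer).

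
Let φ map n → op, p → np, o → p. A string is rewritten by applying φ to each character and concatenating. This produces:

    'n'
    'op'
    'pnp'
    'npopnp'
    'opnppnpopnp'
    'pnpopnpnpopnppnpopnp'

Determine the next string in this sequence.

Rewriting the 20 symbols of pnpopnpnpopnppnpopnp one by one yields np op np p np op np op np p np op np np op np p np op np; concatenated:

npopnppnpopnpopnppnpopnpnpopnppnpopnp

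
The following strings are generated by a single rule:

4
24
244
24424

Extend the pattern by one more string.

Each term (from the third on) is the previous term followed by the one before it: term 3 = 24·4 = 244.
So term 5 is 24424·244.

24424244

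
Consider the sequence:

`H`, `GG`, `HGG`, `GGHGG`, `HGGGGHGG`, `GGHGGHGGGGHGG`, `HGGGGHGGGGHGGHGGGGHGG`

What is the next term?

GGHGGHGGGGHGGHGGGGHGGGGHGGHGGGGHGG

This is a Fibonacci-style word recurrence s(k) = s(k−2)·s(k−1): e.g. H·GG = HGG.
So term 8 is GGHGGHGGGGHGG·HGGGGHGGGGHGGHGGGGHGG.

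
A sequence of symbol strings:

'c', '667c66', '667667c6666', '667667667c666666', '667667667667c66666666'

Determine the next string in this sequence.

667667667667667c6666666666

Every step adds 667 to the front and 66 to the end of the previous string.
One more step from 667667667667c66666666 gives the answer.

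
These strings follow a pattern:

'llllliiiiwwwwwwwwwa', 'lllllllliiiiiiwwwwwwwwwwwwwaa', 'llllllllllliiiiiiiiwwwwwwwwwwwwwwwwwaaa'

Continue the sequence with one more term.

lllllllllllllliiiiiiiiiiwwwwwwwwwwwwwwwwwwwwwaaaa

Term n consists of 3n-1 l's, followed by 2n i's, followed by 4n+1 w's, followed by n-1 a's, where the shown terms are n = 2, 3, 4.
For the next term, n = 5, so the run lengths are 14, 10, 21, 4.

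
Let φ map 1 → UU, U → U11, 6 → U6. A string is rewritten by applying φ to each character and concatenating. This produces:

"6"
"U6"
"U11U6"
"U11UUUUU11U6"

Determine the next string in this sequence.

U11UUUUU11U11U11U11U11UUUUU11U6

Rewriting each symbol of U11UUUUU11U6: U→U11, 1→UU, 1→UU, U→U11, U→U11, U→U11, U→U11, U→U11, 1→UU, 1→UU, U→U11, 6→U6, which concatenates to U11 UU UU U11 U11 U11 U11 U11 UU UU U11 U6.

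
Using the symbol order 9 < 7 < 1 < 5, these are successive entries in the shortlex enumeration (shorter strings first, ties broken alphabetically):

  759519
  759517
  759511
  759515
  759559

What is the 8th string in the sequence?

759555

Advancing 3 positions from 759559 through 759559 → 759557 → 759551 reaches term 8.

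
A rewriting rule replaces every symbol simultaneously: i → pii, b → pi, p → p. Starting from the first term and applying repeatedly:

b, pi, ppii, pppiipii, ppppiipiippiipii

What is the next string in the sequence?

pppppiipiippiipiipppiipiippiipii

φ(ppppiipiippiipii) expands symbol-by-symbol to p p p p pii pii p pii pii p p pii pii p pii pii; joining the 16 pieces gives the next term.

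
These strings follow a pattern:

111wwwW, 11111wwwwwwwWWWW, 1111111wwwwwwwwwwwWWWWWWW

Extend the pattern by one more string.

111111111wwwwwwwwwwwwwwwWWWWWWWWWW

Reading off run lengths: 1 runs 3, 5, 7; w runs 3, 7, 11; W runs 1, 4, 7 — each is linear in n (n = 1, 2, …).
Setting n = 4 gives 9, 15, 10 characters in each block.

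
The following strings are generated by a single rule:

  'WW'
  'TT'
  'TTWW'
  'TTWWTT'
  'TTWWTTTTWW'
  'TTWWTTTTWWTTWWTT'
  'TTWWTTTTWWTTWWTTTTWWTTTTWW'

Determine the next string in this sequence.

TTWWTTTTWWTTWWTTTTWWTTTTWWTTWWTTTTWWTTWWTT

Each term (from the third on) is the previous term followed by the one before it: term 3 = TT·WW = TTWW.
Continuing: TTWWTTTTWWTTWWTTTTWWTTTTWW · TTWWTTTTWWTTWWTT gives term 8.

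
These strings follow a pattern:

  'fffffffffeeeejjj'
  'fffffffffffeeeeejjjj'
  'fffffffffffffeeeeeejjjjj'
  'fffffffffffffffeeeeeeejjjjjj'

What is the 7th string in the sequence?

fffffffffffffffffffffeeeeeeeeeejjjjjjjjj

The n-th term is 2n+3 f's then n+1 e's then n j's, where the shown terms are n = 3, 4, 5, 6.
At n = 9 the blocks have lengths 21, 10, 9.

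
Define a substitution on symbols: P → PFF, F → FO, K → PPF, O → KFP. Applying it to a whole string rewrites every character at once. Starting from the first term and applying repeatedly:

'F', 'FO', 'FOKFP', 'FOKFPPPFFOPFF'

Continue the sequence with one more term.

FOKFPPPFFOPFFPFFPFFFOFOKFPPFFFOFO

φ(FOKFPPPFFOPFF) expands symbol-by-symbol to FO KFP PPF FO PFF PFF PFF FO FO KFP PFF FO FO; joining the 13 pieces gives the next term.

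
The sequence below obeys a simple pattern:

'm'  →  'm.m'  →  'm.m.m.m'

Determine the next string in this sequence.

m.m.m.m.m.m.m.m

Each string is two copies of the previous one joined by '.'.
So the next term is two copies of m.m.m.m with '.' between the halves.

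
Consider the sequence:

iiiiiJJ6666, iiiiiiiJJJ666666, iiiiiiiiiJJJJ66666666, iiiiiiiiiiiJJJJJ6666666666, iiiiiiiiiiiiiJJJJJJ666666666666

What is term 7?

The n-th term is 2n+1 i's then n J's then 2n 6's, where the shown terms are n = 2, 3, 4, 5, 6.
At n = 8 the blocks have lengths 17, 8, 16.

iiiiiiiiiiiiiiiiiJJJJJJJJ6666666666666666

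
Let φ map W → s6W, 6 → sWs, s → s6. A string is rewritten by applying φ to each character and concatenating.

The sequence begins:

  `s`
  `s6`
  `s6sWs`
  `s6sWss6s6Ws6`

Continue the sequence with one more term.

s6sWss6s6Ws6s6sWss6sWss6Ws6sWs

Expanding s6sWss6s6Ws6: s→s6, 6→sWs, s→s6, W→s6W, s→s6, s→s6, 6→sWs, s→s6, 6→sWs, W→s6W, s→s6, 6→sWs. Concatenated: s6 sWs s6 s6W s6 s6 sWs s6 sWs s6W s6 sWs.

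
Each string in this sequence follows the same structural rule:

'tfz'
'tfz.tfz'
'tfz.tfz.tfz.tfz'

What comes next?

tfz.tfz.tfz.tfz.tfz.tfz.tfz.tfz

s(k+1) = s(k)·.·s(k) — each term doubles the last with '.' between the halves.
So the next term is two copies of tfz.tfz.tfz.tfz with '.' between the halves.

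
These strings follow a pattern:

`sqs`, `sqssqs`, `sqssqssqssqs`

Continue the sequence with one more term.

s(k+1) = s(k)·s(k) — each term doubles the last.
Doubling sqssqssqssqs:

sqssqssqssqssqssqssqssqs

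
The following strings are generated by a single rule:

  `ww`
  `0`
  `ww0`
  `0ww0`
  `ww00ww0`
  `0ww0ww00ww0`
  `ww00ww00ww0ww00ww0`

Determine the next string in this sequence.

0ww0ww00ww0ww00ww00ww0ww00ww0

Each term (from the third on) is the two preceding terms concatenated in order: term 3 = ww·0 = ww0.
Continuing: 0ww0ww00ww0 · ww00ww00ww0ww00ww0 gives term 8.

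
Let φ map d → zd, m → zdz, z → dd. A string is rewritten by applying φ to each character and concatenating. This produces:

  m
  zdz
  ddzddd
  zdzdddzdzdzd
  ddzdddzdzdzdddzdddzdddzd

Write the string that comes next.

Rewriting the 24 symbols of ddzdddzdzdzdddzdddzdddzd one by one yields zd zd dd zd zd zd dd zd dd zd dd zd zd zd dd zd zd zd dd zd zd zd dd zd; concatenated:

zdzdddzdzdzdddzdddzdddzdzdzdddzdzdzdddzdzdzdddzd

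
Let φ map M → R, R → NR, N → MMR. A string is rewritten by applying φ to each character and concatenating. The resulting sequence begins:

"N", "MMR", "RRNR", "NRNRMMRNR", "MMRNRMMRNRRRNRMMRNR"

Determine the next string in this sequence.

φ(MMRNRMMRNRRRNRMMRNR) expands symbol-by-symbol to R R NR MMR NR R R NR MMR NR NR NR MMR NR R R NR MMR NR; joining the 19 pieces gives the next term.

RRNRMMRNRRRNRMMRNRNRNRMMRNRRRNRMMRNR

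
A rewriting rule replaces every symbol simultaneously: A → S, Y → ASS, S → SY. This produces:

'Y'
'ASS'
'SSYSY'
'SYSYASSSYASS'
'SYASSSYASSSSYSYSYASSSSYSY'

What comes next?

φ(SYASSSYASSSSYSYSYASSSSYSY) expands symbol-by-symbol to SY ASS S SY SY SY ASS S SY SY SY SY ASS SY ASS SY ASS S SY SY SY SY ASS SY ASS; joining the 25 pieces gives the next term.

SYASSSSYSYSYASSSSYSYSYSYASSSYASSSYASSSSYSYSYSYASSSYASS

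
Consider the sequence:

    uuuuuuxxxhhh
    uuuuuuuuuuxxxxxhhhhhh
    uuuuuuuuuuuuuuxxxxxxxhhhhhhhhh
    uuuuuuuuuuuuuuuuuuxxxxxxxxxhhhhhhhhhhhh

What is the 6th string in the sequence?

uuuuuuuuuuuuuuuuuuuuuuuuuuxxxxxxxxxxxxxhhhhhhhhhhhhhhhhhh

The n-th term is 4n+2 u's then 2n+1 x's then 3n h's (n = 1, 2, …).
Setting n = 6 gives 26, 13, 18 characters in each block.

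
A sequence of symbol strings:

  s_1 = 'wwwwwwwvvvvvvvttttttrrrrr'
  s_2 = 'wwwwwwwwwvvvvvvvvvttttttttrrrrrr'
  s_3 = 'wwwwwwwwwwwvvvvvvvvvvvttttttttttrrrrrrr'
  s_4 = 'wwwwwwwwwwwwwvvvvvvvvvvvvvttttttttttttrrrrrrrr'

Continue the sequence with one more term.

The n-th term is 2n+1 w's then 2n+1 v's then 2n t's then n+2 r's, where the shown terms are n = 3, 4, 5, 6.
At n = 7 the blocks have lengths 15, 15, 14, 9.

wwwwwwwwwwwwwwwvvvvvvvvvvvvvvvttttttttttttttrrrrrrrrr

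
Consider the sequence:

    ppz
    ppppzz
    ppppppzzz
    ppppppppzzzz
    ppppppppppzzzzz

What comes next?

Each string has the form p^{2n} z^{n} (n = 1, 2, …).
At n = 6 the blocks have lengths 12, 6.

ppppppppppppzzzzzz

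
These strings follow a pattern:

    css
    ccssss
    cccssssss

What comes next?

ccccssssssss

Reading off run lengths: c runs 1, 2, 3; s runs 2, 4, 6 — each is linear in n (n = 1, 2, …).
At n = 4 the blocks have lengths 4, 8.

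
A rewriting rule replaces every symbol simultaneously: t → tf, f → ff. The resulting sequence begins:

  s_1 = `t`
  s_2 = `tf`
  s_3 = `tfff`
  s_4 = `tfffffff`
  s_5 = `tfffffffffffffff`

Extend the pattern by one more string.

Replace each of the 16 characters of tfffffffffffffff in place — tf ff ff ff ff ff ff ff ff ff ff ff ff ff ff ff — and concatenate.

tfffffffffffffffffffffffffffffff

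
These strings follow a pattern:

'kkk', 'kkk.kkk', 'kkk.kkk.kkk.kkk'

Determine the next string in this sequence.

kkk.kkk.kkk.kkk.kkk.kkk.kkk.kkk

Each string is two copies of the previous one joined by '.'.
One more doubling of kkk.kkk.kkk.kkk gives the answer.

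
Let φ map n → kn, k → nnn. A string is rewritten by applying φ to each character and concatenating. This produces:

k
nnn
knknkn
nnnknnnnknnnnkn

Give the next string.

knknknnnnknknknknnnnknknknknnnnkn

φ(nnnknnnnknnnnkn) expands symbol-by-symbol to kn kn kn nnn kn kn kn kn nnn kn kn kn kn nnn kn; joining the 15 pieces gives the next term.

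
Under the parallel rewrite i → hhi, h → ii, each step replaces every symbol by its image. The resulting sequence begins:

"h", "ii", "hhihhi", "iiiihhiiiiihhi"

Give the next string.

hhihhihhihhiiiiihhihhihhihhihhiiiiihhi

Replace each of the 14 characters of iiiihhiiiiihhi in place — hhi hhi hhi hhi ii ii hhi hhi hhi hhi hhi ii ii hhi — and concatenate.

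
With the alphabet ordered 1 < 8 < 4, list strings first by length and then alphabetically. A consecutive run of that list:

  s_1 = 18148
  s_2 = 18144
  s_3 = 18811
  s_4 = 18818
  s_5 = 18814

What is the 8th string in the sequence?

18884

Advancing 3 positions from 18814 through 18814 → 18881 → 18888 reaches term 8.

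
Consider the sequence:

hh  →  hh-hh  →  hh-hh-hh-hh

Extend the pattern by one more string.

hh-hh-hh-hh-hh-hh-hh-hh

Every step duplicates the string with '-' between the halves.
So the next term is two copies of hh-hh-hh-hh with '-' between the halves.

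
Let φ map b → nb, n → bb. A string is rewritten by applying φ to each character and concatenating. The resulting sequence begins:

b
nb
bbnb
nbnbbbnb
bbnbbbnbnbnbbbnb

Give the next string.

Replace each of the 16 characters of bbnbbbnbnbnbbbnb in place — nb nb bb nb nb nb bb nb bb nb bb nb nb nb bb nb — and concatenate.

nbnbbbnbnbnbbbnbbbnbbbnbnbnbbbnb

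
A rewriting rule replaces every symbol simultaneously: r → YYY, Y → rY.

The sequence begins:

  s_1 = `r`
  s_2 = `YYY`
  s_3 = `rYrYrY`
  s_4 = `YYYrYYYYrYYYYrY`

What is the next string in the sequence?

rYrYrYYYYrYrYrYrYYYYrYrYrYrYYYYrY

φ(YYYrYYYYrYYYYrY) expands symbol-by-symbol to rY rY rY YYY rY rY rY rY YYY rY rY rY rY YYY rY; joining the 15 pieces gives the next term.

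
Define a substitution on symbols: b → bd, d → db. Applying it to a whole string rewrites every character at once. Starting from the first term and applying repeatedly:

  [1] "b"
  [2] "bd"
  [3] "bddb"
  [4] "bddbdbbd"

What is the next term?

Apply φ to bddbdbbd symbol by symbol: b→bd, d→db, d→db, b→bd, d→db, b→bd, b→bd, d→db; joined: bd db db bd db bd bd db.

bddbdbbddbbdbddb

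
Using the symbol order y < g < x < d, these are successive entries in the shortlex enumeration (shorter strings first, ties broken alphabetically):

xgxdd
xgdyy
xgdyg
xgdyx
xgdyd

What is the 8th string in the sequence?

xgdgx

Advancing 3 positions from xgdyd through xgdyd → xgdgy → xgdgg reaches term 8.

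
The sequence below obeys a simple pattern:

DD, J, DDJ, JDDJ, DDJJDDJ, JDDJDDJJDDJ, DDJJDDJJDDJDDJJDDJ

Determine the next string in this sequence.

From term 3 onward, concatenate the second-to-last term with the last: DD·J = DDJ, J·DDJ = JDDJ, …
So term 8 is JDDJDDJJDDJ·DDJJDDJJDDJDDJJDDJ.

JDDJDDJJDDJDDJJDDJJDDJDDJJDDJ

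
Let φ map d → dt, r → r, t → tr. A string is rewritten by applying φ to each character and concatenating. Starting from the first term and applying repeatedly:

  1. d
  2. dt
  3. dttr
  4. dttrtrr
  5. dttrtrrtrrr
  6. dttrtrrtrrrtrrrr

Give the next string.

Rewriting the 16 symbols of dttrtrrtrrrtrrrr one by one yields dt tr tr r tr r r tr r r r tr r r r r; concatenated:

dttrtrrtrrrtrrrrtrrrrr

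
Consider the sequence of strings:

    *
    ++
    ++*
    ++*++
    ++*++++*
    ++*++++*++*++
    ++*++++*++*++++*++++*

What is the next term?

Each term (from the third on) is the previous term followed by the one before it: term 3 = ++·* = ++*.
The next term joins ++*++++*++*++++*++++* and ++*++++*++*++.

++*++++*++*++++*++++*++*++++*++*++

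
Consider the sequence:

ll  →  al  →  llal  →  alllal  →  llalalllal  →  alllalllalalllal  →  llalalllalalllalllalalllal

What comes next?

From term 3 onward, concatenate the second-to-last term with the last: ll·al = llal, al·llal = alllal, …
The next term joins alllalllalalllal and llalalllalalllalllalalllal.

alllalllalalllalllalalllalalllalllalalllal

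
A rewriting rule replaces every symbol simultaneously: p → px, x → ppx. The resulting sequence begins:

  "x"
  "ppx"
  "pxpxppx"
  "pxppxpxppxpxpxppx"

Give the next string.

Replace each of the 17 characters of pxppxpxppxpxpxppx in place — px ppx px px ppx px ppx px px ppx px ppx px ppx px px ppx — and concatenate.

pxppxpxpxppxpxppxpxpxppxpxppxpxppxpxpxppx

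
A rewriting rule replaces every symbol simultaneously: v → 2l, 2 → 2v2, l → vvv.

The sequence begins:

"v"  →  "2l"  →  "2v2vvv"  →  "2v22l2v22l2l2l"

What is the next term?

Rewriting the 14 symbols of 2v22l2v22l2l2l one by one yields 2v2 2l 2v2 2v2 vvv 2v2 2l 2v2 2v2 vvv 2v2 vvv 2v2 vvv; concatenated:

2v22l2v22v2vvv2v22l2v22v2vvv2v2vvv2v2vvv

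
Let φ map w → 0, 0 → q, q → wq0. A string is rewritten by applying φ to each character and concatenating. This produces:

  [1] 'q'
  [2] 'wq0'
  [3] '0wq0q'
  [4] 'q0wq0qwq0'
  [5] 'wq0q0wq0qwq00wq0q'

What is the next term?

Rewriting the 17 symbols of wq0q0wq0qwq00wq0q one by one yields 0 wq0 q wq0 q 0 wq0 q wq0 0 wq0 q q 0 wq0 q wq0; concatenated:

0wq0qwq0q0wq0qwq00wq0qq0wq0qwq0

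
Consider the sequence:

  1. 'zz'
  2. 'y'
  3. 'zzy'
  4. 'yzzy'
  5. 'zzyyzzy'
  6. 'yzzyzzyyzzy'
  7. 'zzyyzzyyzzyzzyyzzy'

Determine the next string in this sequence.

This is a Fibonacci-style word recurrence s(k) = s(k−2)·s(k−1): e.g. zz·y = zzy.
Continuing: yzzyzzyyzzy · zzyyzzyyzzyzzyyzzy gives term 8.

yzzyzzyyzzyzzyyzzyyzzyzzyyzzy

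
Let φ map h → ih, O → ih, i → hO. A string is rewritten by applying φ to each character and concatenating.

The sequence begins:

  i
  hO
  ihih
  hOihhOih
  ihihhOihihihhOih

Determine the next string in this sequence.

φ(ihihhOihihihhOih) expands symbol-by-symbol to hO ih hO ih ih ih hO ih hO ih hO ih ih ih hO ih; joining the 16 pieces gives the next term.

hOihhOihihihhOihhOihhOihihihhOih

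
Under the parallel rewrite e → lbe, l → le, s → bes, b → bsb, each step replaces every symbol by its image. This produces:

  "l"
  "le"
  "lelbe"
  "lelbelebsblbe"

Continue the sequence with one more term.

φ(lelbelebsblbe) expands symbol-by-symbol to le lbe le bsb lbe le lbe bsb bes bsb le bsb lbe; joining the 13 pieces gives the next term.

lelbelebsblbelelbebsbbesbsblebsblbe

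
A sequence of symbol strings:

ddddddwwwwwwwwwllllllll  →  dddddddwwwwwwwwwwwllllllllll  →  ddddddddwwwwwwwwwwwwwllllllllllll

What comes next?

dddddddddwwwwwwwwwwwwwwwllllllllllllll

The n-th term is n+3 d's then 2n+3 w's then 2n+2 l's, where the shown terms are n = 3, 4, 5.
At n = 6 the blocks have lengths 9, 15, 14.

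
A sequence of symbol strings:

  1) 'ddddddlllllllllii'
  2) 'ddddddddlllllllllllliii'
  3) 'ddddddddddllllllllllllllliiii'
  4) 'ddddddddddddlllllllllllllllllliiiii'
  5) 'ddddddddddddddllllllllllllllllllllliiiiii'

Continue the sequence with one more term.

Reading off run lengths: d runs 6, 8, 10, 12, 14; l runs 9, 12, 15, 18, 21; i runs 2, 3, 4, 5, 6 — each is linear in n, where the shown terms are n = 3, 4, 5, 6, 7.
At n = 8 the blocks have lengths 16, 24, 7.

ddddddddddddddddlllllllllllllllllllllllliiiiiii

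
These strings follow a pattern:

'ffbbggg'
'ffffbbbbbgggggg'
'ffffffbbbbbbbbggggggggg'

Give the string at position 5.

ffffffffffbbbbbbbbbbbbbbggggggggggggggg

Term n consists of 2n f's, followed by 3n-1 b's, followed by 3n g's (n = 1, 2, …).
For term 5, n = 5, so the run lengths are 10, 14, 15.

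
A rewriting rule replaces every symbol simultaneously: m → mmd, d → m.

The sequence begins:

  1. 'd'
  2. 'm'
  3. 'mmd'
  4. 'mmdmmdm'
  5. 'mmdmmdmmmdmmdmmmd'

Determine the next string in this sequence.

Applying the rule to each of the 17 symbols of mmdmmdmmmdmmdmmmd gives the pieces mmd mmd m mmd mmd m mmd mmd mmd m mmd mmd m mmd mmd mmd m, which concatenate to the answer.

mmdmmdmmmdmmdmmmdmmdmmdmmmdmmdmmmdmmdmmdm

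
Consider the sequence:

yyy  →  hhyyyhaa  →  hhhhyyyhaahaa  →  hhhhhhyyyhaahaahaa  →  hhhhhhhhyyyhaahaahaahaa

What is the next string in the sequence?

hhhhhhhhhhyyyhaahaahaahaahaa

Every step adds hh to the front and haa to the end of the previous string.
So the next term is hh·hhhhhhhhyyyhaahaahaahaa·haa.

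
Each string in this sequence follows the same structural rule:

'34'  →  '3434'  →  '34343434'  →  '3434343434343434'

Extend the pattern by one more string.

s(k+1) = s(k)·s(k) — each term doubles the last.
Doubling 3434343434343434:

34343434343434343434343434343434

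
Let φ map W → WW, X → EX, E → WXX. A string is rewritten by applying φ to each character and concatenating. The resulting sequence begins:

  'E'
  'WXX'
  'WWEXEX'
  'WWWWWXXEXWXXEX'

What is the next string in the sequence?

WWWWWWWWWWEXEXWXXEXWWEXEXWXXEX

φ(WWWWWXXEXWXXEX) expands symbol-by-symbol to WW WW WW WW WW EX EX WXX EX WW EX EX WXX EX; joining the 14 pieces gives the next term.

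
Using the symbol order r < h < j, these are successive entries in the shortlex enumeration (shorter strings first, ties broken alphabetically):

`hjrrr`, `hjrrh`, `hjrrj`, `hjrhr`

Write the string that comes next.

hjrhh

Find the rightmost character of hjrhr below j, bump it to the next letter, and reset everything to its right to r.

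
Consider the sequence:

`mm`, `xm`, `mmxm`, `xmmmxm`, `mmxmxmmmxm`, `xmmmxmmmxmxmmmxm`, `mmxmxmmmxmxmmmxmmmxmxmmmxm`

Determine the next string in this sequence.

From term 3 onward, concatenate the second-to-last term with the last: mm·xm = mmxm, xm·mmxm = xmmmxm, …
The next term joins xmmmxmmmxmxmmmxm and mmxmxmmmxmxmmmxmmmxmxmmmxm.

xmmmxmmmxmxmmmxmmmxmxmmmxmxmmmxmmmxmxmmmxm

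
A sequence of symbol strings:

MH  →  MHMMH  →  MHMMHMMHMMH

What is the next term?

MHMMHMMHMMHMMHMMHMMHMMH

s(k+1) = s(k)·M·s(k) — each term doubles the last with 'M' between the halves.
One more doubling of MHMMHMMHMMH gives the answer.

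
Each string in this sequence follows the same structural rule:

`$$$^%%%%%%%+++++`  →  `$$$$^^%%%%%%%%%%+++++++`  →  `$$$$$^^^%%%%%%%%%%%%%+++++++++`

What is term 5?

Term n consists of n+1 $'s, followed by n-1 ^'s, followed by 3n+1 %'s, followed by 2n+1 +'s, where the shown terms are n = 2, 3, 4.
Setting n = 6 gives 7, 5, 19, 13 characters in each block.

$$$$$$$^^^^^%%%%%%%%%%%%%%%%%%%+++++++++++++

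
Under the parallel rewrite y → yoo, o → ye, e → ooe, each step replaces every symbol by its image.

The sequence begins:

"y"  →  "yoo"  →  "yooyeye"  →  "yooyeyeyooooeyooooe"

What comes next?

yooyeyeyooooeyooooeyooyeyeyeyeooeyooyeyeyeyeooe

Replace each of the 19 characters of yooyeyeyooooeyooooe in place — yoo ye ye yoo ooe yoo ooe yoo ye ye ye ye ooe yoo ye ye ye ye ooe — and concatenate.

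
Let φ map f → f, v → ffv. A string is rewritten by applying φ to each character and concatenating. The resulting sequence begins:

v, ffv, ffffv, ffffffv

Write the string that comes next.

ffffffffv

Apply φ to ffffffv symbol by symbol: f→f, f→f, f→f, f→f, f→f, f→f, v→ffv; joined: f f f f f f ffv.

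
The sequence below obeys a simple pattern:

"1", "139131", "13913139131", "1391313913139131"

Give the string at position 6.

Each term is the previous one with 13913 prepended.
From 1391313913139131, 2 further steps: 1391313913139131 → 139131391313913139131 → (answer).

13913139131391313913139131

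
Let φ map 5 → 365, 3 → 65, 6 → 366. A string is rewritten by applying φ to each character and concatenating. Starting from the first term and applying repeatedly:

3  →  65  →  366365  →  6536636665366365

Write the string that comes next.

36636565366366653663663663656536636665366365

Applying the rule to each of the 16 symbols of 6536636665366365 gives the pieces 366 365 65 366 366 65 366 366 366 365 65 366 366 65 366 365, which concatenate to the answer.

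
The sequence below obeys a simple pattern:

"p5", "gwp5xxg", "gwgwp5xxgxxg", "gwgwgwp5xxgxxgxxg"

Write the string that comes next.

gwgwgwgwp5xxgxxgxxgxxg

s(k+1) = gw·s(k)·xxg, so each term gains gw as a prefix and xxg as a suffix.
So the next term is gw·gwgwgwp5xxgxxgxxg·xxg.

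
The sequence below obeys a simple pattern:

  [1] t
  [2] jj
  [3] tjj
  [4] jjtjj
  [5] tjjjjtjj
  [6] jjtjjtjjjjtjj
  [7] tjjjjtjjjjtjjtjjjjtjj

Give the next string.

Each term (from the third on) is the two preceding terms concatenated in order: term 3 = t·jj = tjj.
Continuing: jjtjjtjjjjtjj · tjjjjtjjjjtjjtjjjjtjj gives term 8.

jjtjjtjjjjtjjtjjjjtjjjjtjjtjjjjtjj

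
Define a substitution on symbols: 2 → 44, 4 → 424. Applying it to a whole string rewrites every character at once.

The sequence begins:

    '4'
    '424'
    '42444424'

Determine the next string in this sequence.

4244442442442442444424

Rewriting each symbol of 42444424: 4→424, 2→44, 4→424, 4→424, 4→424, 4→424, 2→44, 4→424, which concatenates to 424 44 424 424 424 424 44 424.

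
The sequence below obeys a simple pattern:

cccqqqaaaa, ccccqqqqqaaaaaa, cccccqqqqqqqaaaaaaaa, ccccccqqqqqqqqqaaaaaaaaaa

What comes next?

Reading off run lengths: c runs 3, 4, 5, 6; q runs 3, 5, 7, 9; a runs 4, 6, 8, 10 — each is linear in n (n = 1, 2, …).
Setting n = 5 gives 7, 11, 12 characters in each block.

cccccccqqqqqqqqqqqaaaaaaaaaaaa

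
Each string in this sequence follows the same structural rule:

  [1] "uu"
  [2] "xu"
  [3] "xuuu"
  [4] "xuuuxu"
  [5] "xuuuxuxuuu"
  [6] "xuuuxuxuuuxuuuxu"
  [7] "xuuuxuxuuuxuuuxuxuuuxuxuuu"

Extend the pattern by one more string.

xuuuxuxuuuxuuuxuxuuuxuxuuuxuuuxuxuuuxuuuxu

From term 3 onward, concatenate the last term with the second-to-last: xu·uu = xuuu, xuuu·xu = xuuuxu, …
The next term joins xuuuxuxuuuxuuuxuxuuuxuxuuu and xuuuxuxuuuxuuuxu.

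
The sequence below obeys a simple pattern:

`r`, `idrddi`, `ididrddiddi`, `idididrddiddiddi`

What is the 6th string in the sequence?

Each term wraps the previous one in id on the left and ddi on the right.
From idididrddiddiddi, 2 further steps: idididrddiddiddi → ididididrddiddiddiddi → (answer).

idididididrddiddiddiddiddi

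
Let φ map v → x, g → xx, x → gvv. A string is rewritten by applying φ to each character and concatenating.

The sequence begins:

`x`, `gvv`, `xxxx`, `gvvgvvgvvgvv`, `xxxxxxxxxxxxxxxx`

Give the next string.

gvvgvvgvvgvvgvvgvvgvvgvvgvvgvvgvvgvvgvvgvvgvvgvv

Replace each of the 16 characters of xxxxxxxxxxxxxxxx in place — gvv gvv gvv gvv gvv gvv gvv gvv gvv gvv gvv gvv gvv gvv gvv gvv — and concatenate.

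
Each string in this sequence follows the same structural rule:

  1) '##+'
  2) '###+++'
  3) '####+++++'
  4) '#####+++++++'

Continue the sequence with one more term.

######+++++++++

Each string has the form #^{n+1} +^{2n-1} (n = 1, 2, …).
At n = 5 the blocks have lengths 6, 9.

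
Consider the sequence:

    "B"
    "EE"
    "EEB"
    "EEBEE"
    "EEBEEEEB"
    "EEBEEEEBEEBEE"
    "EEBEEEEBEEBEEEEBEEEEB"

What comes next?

EEBEEEEBEEBEEEEBEEEEBEEBEEEEBEEBEE

From term 3 onward, concatenate the last term with the second-to-last: EE·B = EEB, EEB·EE = EEBEE, …
The next term joins EEBEEEEBEEBEEEEBEEEEB and EEBEEEEBEEBEE.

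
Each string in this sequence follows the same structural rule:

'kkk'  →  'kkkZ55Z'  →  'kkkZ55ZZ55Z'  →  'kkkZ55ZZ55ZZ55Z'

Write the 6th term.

kkkZ55ZZ55ZZ55ZZ55ZZ55Z

The strings grow by a fixed suffix Z55Z each time.
From kkkZ55ZZ55ZZ55Z, 2 further steps: kkkZ55ZZ55ZZ55Z → kkkZ55ZZ55ZZ55ZZ55Z → (answer).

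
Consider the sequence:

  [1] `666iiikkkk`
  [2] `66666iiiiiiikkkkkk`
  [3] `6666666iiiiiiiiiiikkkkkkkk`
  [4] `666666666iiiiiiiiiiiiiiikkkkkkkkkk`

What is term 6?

6666666666666iiiiiiiiiiiiiiiiiiiiiiikkkkkkkkkkkkkk

Term n consists of 2n+1 6's, followed by 4n-1 i's, followed by 2n+2 k's (n = 1, 2, …).
For term 6, n = 6, so the run lengths are 13, 23, 14.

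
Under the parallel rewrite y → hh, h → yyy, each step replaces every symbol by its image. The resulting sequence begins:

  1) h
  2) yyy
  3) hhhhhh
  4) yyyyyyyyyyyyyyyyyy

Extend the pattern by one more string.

hhhhhhhhhhhhhhhhhhhhhhhhhhhhhhhhhhhh

Replace each of the 18 characters of yyyyyyyyyyyyyyyyyy in place — hh hh hh hh hh hh hh hh hh hh hh hh hh hh hh hh hh hh — and concatenate.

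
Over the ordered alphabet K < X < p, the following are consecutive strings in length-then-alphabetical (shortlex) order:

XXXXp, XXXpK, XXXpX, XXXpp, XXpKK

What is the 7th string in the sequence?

Advancing 2 positions from XXpKK through XXpKK → XXpKX reaches term 7.

XXpKp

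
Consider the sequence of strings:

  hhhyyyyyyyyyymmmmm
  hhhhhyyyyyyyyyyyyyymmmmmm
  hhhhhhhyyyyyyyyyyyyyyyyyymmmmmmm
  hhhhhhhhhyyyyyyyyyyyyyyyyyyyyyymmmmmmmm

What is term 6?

hhhhhhhhhhhhhyyyyyyyyyyyyyyyyyyyyyyyyyyyyyymmmmmmmmmm

Each string has the form h^{2n-1} y^{4n+2} m^{n+3}, where the shown terms are n = 2, 3, 4, 5.
For term 6, n = 7, so the run lengths are 13, 30, 10.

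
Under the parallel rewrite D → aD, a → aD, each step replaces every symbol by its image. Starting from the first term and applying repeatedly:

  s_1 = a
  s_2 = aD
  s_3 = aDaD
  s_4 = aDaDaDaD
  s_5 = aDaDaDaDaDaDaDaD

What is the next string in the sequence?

aDaDaDaDaDaDaDaDaDaDaDaDaDaDaDaD

φ(aDaDaDaDaDaDaDaD) expands symbol-by-symbol to aD aD aD aD aD aD aD aD aD aD aD aD aD aD aD aD; joining the 16 pieces gives the next term.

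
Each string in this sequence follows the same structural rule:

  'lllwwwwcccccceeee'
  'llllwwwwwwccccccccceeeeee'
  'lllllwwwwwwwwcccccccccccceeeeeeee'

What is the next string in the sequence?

llllllwwwwwwwwwwccccccccccccccceeeeeeeeee

Reading off run lengths: l runs 3, 4, 5; w runs 4, 6, 8; c runs 6, 9, 12; e runs 4, 6, 8 — each is linear in n, where the shown terms are n = 2, 3, 4.
At n = 5 the blocks have lengths 6, 10, 15, 10.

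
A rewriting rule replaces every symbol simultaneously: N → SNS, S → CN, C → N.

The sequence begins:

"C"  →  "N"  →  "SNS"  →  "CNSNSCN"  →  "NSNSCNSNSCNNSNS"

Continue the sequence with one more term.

SNSCNSNSCNNSNSCNSNSCNNSNSSNSCNSNSCN

Applying the rule to each of the 15 symbols of NSNSCNSNSCNNSNS gives the pieces SNS CN SNS CN N SNS CN SNS CN N SNS SNS CN SNS CN, which concatenate to the answer.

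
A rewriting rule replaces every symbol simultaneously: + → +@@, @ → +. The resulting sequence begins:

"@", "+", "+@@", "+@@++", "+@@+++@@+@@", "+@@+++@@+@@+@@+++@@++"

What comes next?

+@@+++@@+@@+@@+++@@+++@@+++@@+@@+@@+++@@+@@

Replace each of the 21 characters of +@@+++@@+@@+@@+++@@++ in place — +@@ + + +@@ +@@ +@@ + + +@@ + + +@@ + + +@@ +@@ +@@ + + +@@ +@@ — and concatenate.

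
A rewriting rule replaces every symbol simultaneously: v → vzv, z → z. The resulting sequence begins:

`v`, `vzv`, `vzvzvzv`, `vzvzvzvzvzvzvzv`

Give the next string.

Applying the rule to each of the 15 symbols of vzvzvzvzvzvzvzv gives the pieces vzv z vzv z vzv z vzv z vzv z vzv z vzv z vzv, which concatenate to the answer.

vzvzvzvzvzvzvzvzvzvzvzvzvzvzvzv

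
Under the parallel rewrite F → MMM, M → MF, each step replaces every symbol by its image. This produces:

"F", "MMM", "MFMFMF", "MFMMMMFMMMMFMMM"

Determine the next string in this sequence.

φ(MFMMMMFMMMMFMMM) expands symbol-by-symbol to MF MMM MF MF MF MF MMM MF MF MF MF MMM MF MF MF; joining the 15 pieces gives the next term.

MFMMMMFMFMFMFMMMMFMFMFMFMMMMFMFMF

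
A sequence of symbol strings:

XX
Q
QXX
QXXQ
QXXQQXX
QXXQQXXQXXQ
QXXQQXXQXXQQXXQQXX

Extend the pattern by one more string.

QXXQQXXQXXQQXXQQXXQXXQQXXQXXQ

Each term (from the third on) is the previous term followed by the one before it: term 3 = Q·XX = QXX.
Continuing: QXXQQXXQXXQQXXQQXX · QXXQQXXQXXQ gives term 8.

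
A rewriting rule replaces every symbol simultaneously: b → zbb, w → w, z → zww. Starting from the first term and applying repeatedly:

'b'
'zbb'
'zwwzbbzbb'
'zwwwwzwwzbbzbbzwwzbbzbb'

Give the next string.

Rewriting the 23 symbols of zwwwwzwwzbbzbbzwwzbbzbb one by one yields zww w w w w zww w w zww zbb zbb zww zbb zbb zww w w zww zbb zbb zww zbb zbb; concatenated:

zwwwwwwzwwwwzwwzbbzbbzwwzbbzbbzwwwwzwwzbbzbbzwwzbbzbb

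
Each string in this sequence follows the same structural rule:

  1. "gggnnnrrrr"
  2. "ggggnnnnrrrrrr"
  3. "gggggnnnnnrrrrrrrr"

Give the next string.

ggggggnnnnnnrrrrrrrrrr

Term n consists of n+1 g's, followed by n+1 n's, followed by 2n r's, where the shown terms are n = 2, 3, 4.
At n = 5 the blocks have lengths 6, 6, 10.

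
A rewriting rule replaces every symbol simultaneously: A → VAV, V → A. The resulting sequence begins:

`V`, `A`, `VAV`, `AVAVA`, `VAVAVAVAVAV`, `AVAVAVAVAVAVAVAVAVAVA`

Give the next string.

Rewriting the 21 symbols of AVAVAVAVAVAVAVAVAVAVA one by one yields VAV A VAV A VAV A VAV A VAV A VAV A VAV A VAV A VAV A VAV A VAV; concatenated:

VAVAVAVAVAVAVAVAVAVAVAVAVAVAVAVAVAVAVAVAVAV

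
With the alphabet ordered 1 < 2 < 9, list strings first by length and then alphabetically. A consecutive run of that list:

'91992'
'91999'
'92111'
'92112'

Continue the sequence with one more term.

Treat 92112 as a base-3 numeral over the given alphabet and add one, carrying through any trailing 9's.

92119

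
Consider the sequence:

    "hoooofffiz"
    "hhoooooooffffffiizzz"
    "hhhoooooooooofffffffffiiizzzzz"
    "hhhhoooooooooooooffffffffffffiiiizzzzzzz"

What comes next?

hhhhhoooooooooooooooofffffffffffffffiiiiizzzzzzzzz

The n-th term is n h's then 3n+1 o's then 3n f's then n i's then 2n-1 z's (n = 1, 2, …).
At n = 5 the blocks have lengths 5, 16, 15, 5, 9.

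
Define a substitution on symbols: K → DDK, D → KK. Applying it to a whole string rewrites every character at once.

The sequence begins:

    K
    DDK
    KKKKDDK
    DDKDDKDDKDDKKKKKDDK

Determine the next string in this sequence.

KKKKDDKKKKKDDKKKKKDDKKKKKDDKDDKDDKDDKDDKKKKKDDK

φ(DDKDDKDDKDDKKKKKDDK) expands symbol-by-symbol to KK KK DDK KK KK DDK KK KK DDK KK KK DDK DDK DDK DDK DDK KK KK DDK; joining the 19 pieces gives the next term.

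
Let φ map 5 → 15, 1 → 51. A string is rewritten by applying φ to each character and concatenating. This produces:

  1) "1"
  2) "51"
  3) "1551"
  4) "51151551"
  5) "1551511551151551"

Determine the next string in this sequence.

Rewriting the 16 symbols of 1551511551151551 one by one yields 51 15 15 51 15 51 51 15 15 51 51 15 51 15 15 51; concatenated:

51151551155151151551511551151551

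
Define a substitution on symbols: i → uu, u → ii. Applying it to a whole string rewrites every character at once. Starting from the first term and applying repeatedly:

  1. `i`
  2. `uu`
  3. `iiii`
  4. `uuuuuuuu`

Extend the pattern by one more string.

iiiiiiiiiiiiiiii

Rewriting each symbol of uuuuuuuu: u→ii, u→ii, u→ii, u→ii, u→ii, u→ii, u→ii, u→ii, which concatenates to ii ii ii ii ii ii ii ii.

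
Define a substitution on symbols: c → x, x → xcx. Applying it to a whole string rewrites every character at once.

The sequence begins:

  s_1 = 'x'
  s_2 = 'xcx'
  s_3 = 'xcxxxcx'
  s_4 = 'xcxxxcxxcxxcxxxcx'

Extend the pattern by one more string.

Applying the rule to each of the 17 symbols of xcxxxcxxcxxcxxxcx gives the pieces xcx x xcx xcx xcx x xcx xcx x xcx xcx x xcx xcx xcx x xcx, which concatenate to the answer.

xcxxxcxxcxxcxxxcxxcxxxcxxcxxxcxxcxxcxxxcx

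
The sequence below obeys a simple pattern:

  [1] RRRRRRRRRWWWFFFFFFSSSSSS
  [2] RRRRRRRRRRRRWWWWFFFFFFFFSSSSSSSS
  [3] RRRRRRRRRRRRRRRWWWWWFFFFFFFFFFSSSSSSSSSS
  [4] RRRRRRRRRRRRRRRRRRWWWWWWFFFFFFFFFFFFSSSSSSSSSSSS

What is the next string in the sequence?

Reading off run lengths: R runs 9, 12, 15, 18; W runs 3, 4, 5, 6; F runs 6, 8, 10, 12; S runs 6, 8, 10, 12 — each is linear in n, where the shown terms are n = 3, 4, 5, 6.
At n = 7 the blocks have lengths 21, 7, 14, 14.

RRRRRRRRRRRRRRRRRRRRRWWWWWWWFFFFFFFFFFFFFFSSSSSSSSSSSSSS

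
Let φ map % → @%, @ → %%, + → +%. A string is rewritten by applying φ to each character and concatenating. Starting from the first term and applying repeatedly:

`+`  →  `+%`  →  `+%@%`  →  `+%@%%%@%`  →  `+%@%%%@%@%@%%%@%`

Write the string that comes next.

+%@%%%@%@%@%%%@%%%@%%%@%@%@%%%@%

Applying the rule to each of the 16 symbols of +%@%%%@%@%@%%%@% gives the pieces +% @% %% @% @% @% %% @% %% @% %% @% @% @% %% @%, which concatenate to the answer.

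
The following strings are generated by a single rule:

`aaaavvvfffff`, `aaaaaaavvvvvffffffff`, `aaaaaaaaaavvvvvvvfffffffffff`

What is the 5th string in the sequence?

Reading off run lengths: a runs 4, 7, 10; v runs 3, 5, 7; f runs 5, 8, 11 — each is linear in n, where the shown terms are n = 2, 3, 4.
For term 5, n = 6, so the run lengths are 16, 11, 17.

aaaaaaaaaaaaaaaavvvvvvvvvvvfffffffffffffffff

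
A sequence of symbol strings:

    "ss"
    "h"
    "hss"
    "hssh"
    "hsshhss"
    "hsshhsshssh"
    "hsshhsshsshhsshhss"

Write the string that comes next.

hsshhsshsshhsshhsshsshhsshssh

This is a Fibonacci-style word recurrence s(k) = s(k−1)·s(k−2): e.g. h·ss = hss.
Continuing: hsshhsshsshhsshhss · hsshhsshssh gives term 8.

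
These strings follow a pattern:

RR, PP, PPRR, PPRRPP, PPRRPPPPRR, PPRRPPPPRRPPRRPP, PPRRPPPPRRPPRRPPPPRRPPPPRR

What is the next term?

PPRRPPPPRRPPRRPPPPRRPPPPRRPPRRPPPPRRPPRRPP

This is a Fibonacci-style word recurrence s(k) = s(k−1)·s(k−2): e.g. PP·RR = PPRR.
Continuing: PPRRPPPPRRPPRRPPPPRRPPPPRR · PPRRPPPPRRPPRRPP gives term 8.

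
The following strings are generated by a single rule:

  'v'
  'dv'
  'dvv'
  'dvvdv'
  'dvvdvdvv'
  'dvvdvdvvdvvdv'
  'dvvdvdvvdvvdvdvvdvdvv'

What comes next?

From term 3 onward, concatenate the last term with the second-to-last: dv·v = dvv, dvv·dv = dvvdv, …
Continuing: dvvdvdvvdvvdvdvvdvdvv · dvvdvdvvdvvdv gives term 8.

dvvdvdvvdvvdvdvvdvdvvdvvdvdvvdvvdv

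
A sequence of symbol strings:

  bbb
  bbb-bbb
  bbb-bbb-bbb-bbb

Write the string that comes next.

s(k+1) = s(k)·-·s(k) — each term doubles the last with '-' between the halves.
Doubling bbb-bbb-bbb-bbb with '-' between the halves:

bbb-bbb-bbb-bbb-bbb-bbb-bbb-bbb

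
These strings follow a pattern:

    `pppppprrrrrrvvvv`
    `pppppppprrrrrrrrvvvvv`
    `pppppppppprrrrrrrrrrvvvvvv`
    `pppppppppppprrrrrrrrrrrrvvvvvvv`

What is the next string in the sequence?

pppppppppppppprrrrrrrrrrrrrrvvvvvvvv

Each string has the form p^{2n} r^{2n} v^{n+1}, where the shown terms are n = 3, 4, 5, 6.
For the next term, n = 7, so the run lengths are 14, 14, 8.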